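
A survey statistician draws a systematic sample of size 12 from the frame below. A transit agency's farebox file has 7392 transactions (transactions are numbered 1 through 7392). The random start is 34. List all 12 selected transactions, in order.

34, 650, 1266, 1882, 2498, 3114, 3730, 4346, 4962, 5578, 6194, 6810

k = N/n = 7392/12 = 616
transaction 1: 34
transaction 2: 34 + 616 = 650
transaction 3: 650 + 616 = 1266
transaction 4: 1266 + 616 = 1882
transaction 5: 1882 + 616 = 2498
transaction 6: 2498 + 616 = 3114
transaction 7: 3114 + 616 = 3730
transaction 8: 3730 + 616 = 4346
transaction 9: 4346 + 616 = 4962
transaction 10: 4962 + 616 = 5578
transaction 11: 5578 + 616 = 6194
transaction 12: 6194 + 616 = 6810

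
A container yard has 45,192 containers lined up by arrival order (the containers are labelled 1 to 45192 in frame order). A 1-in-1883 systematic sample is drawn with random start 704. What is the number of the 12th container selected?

k = 1883
12th selection = r + (12−1)·k = 704 + 11×1883 = 704 + 20713 = 21417

21417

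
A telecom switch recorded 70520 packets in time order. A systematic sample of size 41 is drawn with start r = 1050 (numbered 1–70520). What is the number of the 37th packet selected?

62970

k = 70520/41 = 1720
37th selection = r + (37−1)·k = 1050 + 36×1720 = 1050 + 61920 = 62970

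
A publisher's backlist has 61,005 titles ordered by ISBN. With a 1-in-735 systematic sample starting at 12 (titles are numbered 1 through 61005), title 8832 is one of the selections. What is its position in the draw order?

k = 735
position = (8832 − 12)/735 + 1 = 8820/735 + 1 = 12 + 1 = 13

13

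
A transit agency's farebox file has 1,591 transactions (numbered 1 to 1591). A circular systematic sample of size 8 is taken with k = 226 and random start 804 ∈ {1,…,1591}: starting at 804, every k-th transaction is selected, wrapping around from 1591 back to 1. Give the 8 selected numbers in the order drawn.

804, 1030, 1256, 1482, 117, 343, 569, 795

Selection 1: 804
Selection 2: 804 + 226 = 1030
Selection 3: 1030 + 226 = 1256
Selection 4: 1256 + 226 = 1482
Selection 5: 1482 + 226 = 1708 → 1708 − 1591 = 117
Selection 6: 117 + 226 = 343
Selection 7: 343 + 226 = 569
Selection 8: 569 + 226 = 795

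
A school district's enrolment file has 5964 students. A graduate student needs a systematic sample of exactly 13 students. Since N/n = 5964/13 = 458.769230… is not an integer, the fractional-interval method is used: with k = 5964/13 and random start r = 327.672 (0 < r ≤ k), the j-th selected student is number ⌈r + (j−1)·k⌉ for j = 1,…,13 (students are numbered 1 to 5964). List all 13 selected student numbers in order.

328, 787, 1246, 1704, 2163, 2622, 3081, 3540, 3998, 4457, 4916, 5375, 5833

j=1: r + 0k = 327.672 → ⌈·⌉ = 328
j=2: r + 1k = 786.441230… → ⌈·⌉ = 787
j=3: r + 2k = 1245.210461… → ⌈·⌉ = 1246
j=4: r + 3k = 1703.979692… → ⌈·⌉ = 1704
j=5: r + 4k = 2162.748923… → ⌈·⌉ = 2163
j=6: r + 5k = 2621.518153… → ⌈·⌉ = 2622
j=7: r + 6k = 3080.287384… → ⌈·⌉ = 3081
j=8: r + 7k = 3539.056615… → ⌈·⌉ = 3540
j=9: r + 8k = 3997.825846… → ⌈·⌉ = 3998
j=10: r + 9k = 4456.595076… → ⌈·⌉ = 4457
j=11: r + 10k = 4915.364307… → ⌈·⌉ = 4916
j=12: r + 11k = 5374.133538… → ⌈·⌉ = 5375
j=13: r + 12k = 5832.902769… → ⌈·⌉ = 5833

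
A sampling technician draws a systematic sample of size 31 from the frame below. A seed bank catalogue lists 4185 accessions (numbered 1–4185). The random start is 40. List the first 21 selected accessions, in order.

40, 175, 310, 445, 580, 715, 850, 985, 1120, 1255, 1390, 1525, 1660, 1795, 1930, 2065, 2200, 2335, 2470, 2605, 2740

k = N/n = 4185/31 = 135
accession 1: 40
accession 2: 40 + 135 = 175
accession 3: 175 + 135 = 310
accession 4: 310 + 135 = 445
accession 5: 445 + 135 = 580
accession 6: 580 + 135 = 715
accession 7: 715 + 135 = 850
accession 8: 850 + 135 = 985
accession 9: 985 + 135 = 1120
accession 10: 1120 + 135 = 1255
accession 11: 1255 + 135 = 1390
accession 12: 1390 + 135 = 1525
accession 13: 1525 + 135 = 1660
accession 14: 1660 + 135 = 1795
accession 15: 1795 + 135 = 1930
accession 16: 1930 + 135 = 2065
accession 17: 2065 + 135 = 2200
accession 18: 2200 + 135 = 2335
accession 19: 2335 + 135 = 2470
accession 20: 2470 + 135 = 2605
accession 21: 2605 + 135 = 2740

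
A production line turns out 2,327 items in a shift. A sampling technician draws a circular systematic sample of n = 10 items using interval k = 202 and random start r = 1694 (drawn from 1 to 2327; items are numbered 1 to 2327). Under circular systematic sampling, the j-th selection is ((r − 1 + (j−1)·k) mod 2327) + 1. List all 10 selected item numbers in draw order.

1694, 1896, 2098, 2300, 175, 377, 579, 781, 983, 1185

Selection 1: 1694
Selection 2: 1694 + 202 = 1896
Selection 3: 1896 + 202 = 2098
Selection 4: 2098 + 202 = 2300
Selection 5: 2300 + 202 = 2502 → 2502 − 2327 = 175
Selection 6: 175 + 202 = 377
Selection 7: 377 + 202 = 579
Selection 8: 579 + 202 = 781
Selection 9: 781 + 202 = 983
Selection 10: 983 + 202 = 1185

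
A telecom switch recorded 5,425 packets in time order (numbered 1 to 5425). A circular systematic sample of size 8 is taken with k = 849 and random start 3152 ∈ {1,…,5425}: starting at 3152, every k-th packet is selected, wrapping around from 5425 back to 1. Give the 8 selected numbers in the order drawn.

Selection 1: 3152
Selection 2: 3152 + 849 = 4001
Selection 3: 4001 + 849 = 4850
Selection 4: 4850 + 849 = 5699 → 5699 − 5425 = 274
Selection 5: 274 + 849 = 1123
Selection 6: 1123 + 849 = 1972
Selection 7: 1972 + 849 = 2821
Selection 8: 2821 + 849 = 3670

3152, 4001, 4850, 274, 1123, 1972, 2821, 3670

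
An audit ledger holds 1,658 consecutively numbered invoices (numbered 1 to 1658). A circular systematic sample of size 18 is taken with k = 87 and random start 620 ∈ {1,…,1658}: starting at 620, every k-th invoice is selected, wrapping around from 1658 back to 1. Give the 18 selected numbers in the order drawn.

620, 707, 794, 881, 968, 1055, 1142, 1229, 1316, 1403, 1490, 1577, 6, 93, 180, 267, 354, 441

Selection 1: 620
Selection 2: 620 + 87 = 707
Selection 3: 707 + 87 = 794
Selection 4: 794 + 87 = 881
Selection 5: 881 + 87 = 968
Selection 6: 968 + 87 = 1055
Selection 7: 1055 + 87 = 1142
Selection 8: 1142 + 87 = 1229
Selection 9: 1229 + 87 = 1316
Selection 10: 1316 + 87 = 1403
Selection 11: 1403 + 87 = 1490
Selection 12: 1490 + 87 = 1577
Selection 13: 1577 + 87 = 1664 → 1664 − 1658 = 6
Selection 14: 6 + 87 = 93
Selection 15: 93 + 87 = 180
Selection 16: 180 + 87 = 267
Selection 17: 267 + 87 = 354
Selection 18: 354 + 87 = 441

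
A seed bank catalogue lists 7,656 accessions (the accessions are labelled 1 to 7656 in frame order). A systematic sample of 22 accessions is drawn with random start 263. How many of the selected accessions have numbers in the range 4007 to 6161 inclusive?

k = 7656/22 = 348
First selection ≥ 4007: 263 + ⌈(4007−263)/348⌉·348 = 263 + 11×348 = 4091
Last selection ≤ 6161: 263 + ⌊(6161−263)/348⌋·348 = 263 + 16×348 = 5831
Count = 16 − 11 + 1 = 6

6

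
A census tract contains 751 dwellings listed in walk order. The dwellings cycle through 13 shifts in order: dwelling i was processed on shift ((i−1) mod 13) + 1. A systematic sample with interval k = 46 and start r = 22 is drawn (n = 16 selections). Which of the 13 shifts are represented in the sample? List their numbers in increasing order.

1, 2, 3, 4, 5, 6, 7, 8, 9, 10, 11, 12, 13

Consecutive selections differ by k = 46, so their shift numbers differ by 46 mod 13 = 7.
gcd(46, 13) = 1, so the sample visits 13/1 = 13 distinct residues mod 13.
Start 22 is shift 9; the shifts hit are 1, 2, 3, 4, 5, 6, 7, 8, 9, 10, 11, 12, 13.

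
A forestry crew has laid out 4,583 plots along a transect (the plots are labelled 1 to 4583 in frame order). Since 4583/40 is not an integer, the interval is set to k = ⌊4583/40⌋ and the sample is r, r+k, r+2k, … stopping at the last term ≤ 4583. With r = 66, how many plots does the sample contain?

k = ⌊4583/40⌋ = 114
Achieved size = ⌊(4583 − 66)/114⌋ + 1 = ⌊4517/114⌋ + 1 = 39 + 1 = 40
(last selection: 66 + 39×114 = 4512 ≤ 4583; next would be 4626 > 4583)

40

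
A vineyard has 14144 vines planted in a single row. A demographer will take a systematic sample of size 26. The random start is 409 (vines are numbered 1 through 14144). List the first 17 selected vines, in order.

409, 953, 1497, 2041, 2585, 3129, 3673, 4217, 4761, 5305, 5849, 6393, 6937, 7481, 8025, 8569, 9113

k = N/n = 14144/26 = 544
vine 1: 409
vine 2: 409 + 544 = 953
vine 3: 953 + 544 = 1497
vine 4: 1497 + 544 = 2041
vine 5: 2041 + 544 = 2585
vine 6: 2585 + 544 = 3129
vine 7: 3129 + 544 = 3673
vine 8: 3673 + 544 = 4217
vine 9: 4217 + 544 = 4761
vine 10: 4761 + 544 = 5305
vine 11: 5305 + 544 = 5849
vine 12: 5849 + 544 = 6393
vine 13: 6393 + 544 = 6937
vine 14: 6937 + 544 = 7481
vine 15: 7481 + 544 = 8025
vine 16: 8025 + 544 = 8569
vine 17: 8569 + 544 = 9113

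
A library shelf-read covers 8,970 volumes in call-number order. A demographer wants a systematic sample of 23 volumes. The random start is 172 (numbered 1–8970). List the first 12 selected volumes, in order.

172, 562, 952, 1342, 1732, 2122, 2512, 2902, 3292, 3682, 4072, 4462

k = N/n = 8970/23 = 390
volume 1: 172
volume 2: 172 + 390 = 562
volume 3: 562 + 390 = 952
volume 4: 952 + 390 = 1342
volume 5: 1342 + 390 = 1732
volume 6: 1732 + 390 = 2122
volume 7: 2122 + 390 = 2512
volume 8: 2512 + 390 = 2902
volume 9: 2902 + 390 = 3292
volume 10: 3292 + 390 = 3682
volume 11: 3682 + 390 = 4072
volume 12: 4072 + 390 = 4462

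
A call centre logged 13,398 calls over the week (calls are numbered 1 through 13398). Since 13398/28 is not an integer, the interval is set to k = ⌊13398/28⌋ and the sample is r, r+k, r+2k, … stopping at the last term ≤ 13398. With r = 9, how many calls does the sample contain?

29

k = ⌊13398/28⌋ = 478
Achieved size = ⌊(13398 − 9)/478⌋ + 1 = ⌊13389/478⌋ + 1 = 28 + 1 = 29
(last selection: 9 + 28×478 = 13393 ≤ 13398; next would be 13871 > 13398)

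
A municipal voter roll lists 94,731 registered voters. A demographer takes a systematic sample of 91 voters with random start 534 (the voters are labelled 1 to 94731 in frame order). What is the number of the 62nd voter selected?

k = 94731/91 = 1041
62nd selection = r + (62−1)·k = 534 + 61×1041 = 534 + 63501 = 64035

64035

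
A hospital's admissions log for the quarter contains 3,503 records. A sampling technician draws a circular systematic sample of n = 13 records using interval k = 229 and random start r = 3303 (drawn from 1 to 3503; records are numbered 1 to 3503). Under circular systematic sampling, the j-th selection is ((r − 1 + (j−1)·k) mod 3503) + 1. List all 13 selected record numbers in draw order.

Selection 1: 3303
Selection 2: 3303 + 229 = 3532 → 3532 − 3503 = 29
Selection 3: 29 + 229 = 258
Selection 4: 258 + 229 = 487
Selection 5: 487 + 229 = 716
Selection 6: 716 + 229 = 945
Selection 7: 945 + 229 = 1174
Selection 8: 1174 + 229 = 1403
Selection 9: 1403 + 229 = 1632
Selection 10: 1632 + 229 = 1861
Selection 11: 1861 + 229 = 2090
Selection 12: 2090 + 229 = 2319
Selection 13: 2319 + 229 = 2548

3303, 29, 258, 487, 716, 945, 1174, 1403, 1632, 1861, 2090, 2319, 2548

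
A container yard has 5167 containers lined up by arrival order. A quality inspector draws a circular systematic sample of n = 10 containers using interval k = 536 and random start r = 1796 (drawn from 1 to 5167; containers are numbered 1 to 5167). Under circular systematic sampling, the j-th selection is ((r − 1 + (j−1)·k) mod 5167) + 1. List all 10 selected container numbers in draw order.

Selection 1: 1796
Selection 2: 1796 + 536 = 2332
Selection 3: 2332 + 536 = 2868
Selection 4: 2868 + 536 = 3404
Selection 5: 3404 + 536 = 3940
Selection 6: 3940 + 536 = 4476
Selection 7: 4476 + 536 = 5012
Selection 8: 5012 + 536 = 5548 → 5548 − 5167 = 381
Selection 9: 381 + 536 = 917
Selection 10: 917 + 536 = 1453

1796, 2332, 2868, 3404, 3940, 4476, 5012, 381, 917, 1453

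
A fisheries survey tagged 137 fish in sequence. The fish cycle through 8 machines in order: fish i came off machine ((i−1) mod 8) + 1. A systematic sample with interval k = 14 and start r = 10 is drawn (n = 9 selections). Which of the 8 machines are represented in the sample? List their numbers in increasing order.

2, 4, 6, 8

Consecutive selections differ by k = 14, so their machine numbers differ by 14 mod 8 = 6.
gcd(14, 8) = 2, so the sample visits 8/2 = 4 distinct residues mod 8.
Start 10 is machine 2; the machines hit are 2, 4, 6, 8.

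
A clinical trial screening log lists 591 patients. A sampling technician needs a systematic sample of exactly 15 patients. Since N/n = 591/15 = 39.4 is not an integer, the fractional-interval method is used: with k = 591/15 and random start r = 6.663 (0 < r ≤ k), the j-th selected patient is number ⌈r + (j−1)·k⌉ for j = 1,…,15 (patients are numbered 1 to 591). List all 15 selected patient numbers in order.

j=1: r + 0k = 6.663 → ⌈·⌉ = 7
j=2: r + 1k = 46.063 → ⌈·⌉ = 47
j=3: r + 2k = 85.463 → ⌈·⌉ = 86
j=4: r + 3k = 124.863 → ⌈·⌉ = 125
j=5: r + 4k = 164.263 → ⌈·⌉ = 165
j=6: r + 5k = 203.663 → ⌈·⌉ = 204
j=7: r + 6k = 243.063 → ⌈·⌉ = 244
j=8: r + 7k = 282.463 → ⌈·⌉ = 283
j=9: r + 8k = 321.863 → ⌈·⌉ = 322
j=10: r + 9k = 361.263 → ⌈·⌉ = 362
j=11: r + 10k = 400.663 → ⌈·⌉ = 401
j=12: r + 11k = 440.063 → ⌈·⌉ = 441
j=13: r + 12k = 479.463 → ⌈·⌉ = 480
j=14: r + 13k = 518.863 → ⌈·⌉ = 519
j=15: r + 14k = 558.263 → ⌈·⌉ = 559

7, 47, 86, 125, 165, 204, 244, 283, 322, 362, 401, 441, 480, 519, 559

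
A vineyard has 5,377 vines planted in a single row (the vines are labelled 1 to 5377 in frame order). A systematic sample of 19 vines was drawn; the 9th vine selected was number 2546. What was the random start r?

282

k = 5377/19 = 283
r = 2546 − (9−1)×283 = 2546 − 2264 = 282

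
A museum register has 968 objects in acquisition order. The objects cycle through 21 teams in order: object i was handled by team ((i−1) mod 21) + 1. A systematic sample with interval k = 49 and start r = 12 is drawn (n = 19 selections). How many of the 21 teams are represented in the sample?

Consecutive selections differ by k = 49, so their team numbers differ by 49 mod 21 = 7.
gcd(49, 21) = 7, so the sample visits 21/7 = 3 distinct residues mod 21.
Start 12 is team 12; the teams hit are 5, 12, 19.

3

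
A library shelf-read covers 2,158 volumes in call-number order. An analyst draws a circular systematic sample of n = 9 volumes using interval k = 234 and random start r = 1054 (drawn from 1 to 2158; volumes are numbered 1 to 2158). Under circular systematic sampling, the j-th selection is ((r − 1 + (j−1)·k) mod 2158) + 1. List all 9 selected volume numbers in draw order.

Selection 1: 1054
Selection 2: 1054 + 234 = 1288
Selection 3: 1288 + 234 = 1522
Selection 4: 1522 + 234 = 1756
Selection 5: 1756 + 234 = 1990
Selection 6: 1990 + 234 = 2224 → 2224 − 2158 = 66
Selection 7: 66 + 234 = 300
Selection 8: 300 + 234 = 534
Selection 9: 534 + 234 = 768

1054, 1288, 1522, 1756, 1990, 66, 300, 534, 768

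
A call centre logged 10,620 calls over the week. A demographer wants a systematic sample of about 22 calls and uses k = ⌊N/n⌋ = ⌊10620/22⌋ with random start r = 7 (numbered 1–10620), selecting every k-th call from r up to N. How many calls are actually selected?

k = ⌊10620/22⌋ = 482
Achieved size = ⌊(10620 − 7)/482⌋ + 1 = ⌊10613/482⌋ + 1 = 22 + 1 = 23
(last selection: 7 + 22×482 = 10611 ≤ 10620; next would be 11093 > 10620)

23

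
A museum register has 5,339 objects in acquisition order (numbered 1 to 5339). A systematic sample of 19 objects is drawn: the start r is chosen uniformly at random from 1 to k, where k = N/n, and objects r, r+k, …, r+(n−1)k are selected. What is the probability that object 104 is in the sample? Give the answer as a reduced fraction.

k = 5339/19 = 281.
Object 104 is selected iff r ≡ 104 (mod 281); exactly one such r in {1,…,281}.
Inclusion probability = 1/281.

1/281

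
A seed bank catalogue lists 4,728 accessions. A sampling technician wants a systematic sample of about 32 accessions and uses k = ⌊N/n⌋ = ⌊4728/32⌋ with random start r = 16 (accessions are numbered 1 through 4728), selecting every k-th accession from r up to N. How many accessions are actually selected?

33

k = ⌊4728/32⌋ = 147
Achieved size = ⌊(4728 − 16)/147⌋ + 1 = ⌊4712/147⌋ + 1 = 32 + 1 = 33
(last selection: 16 + 32×147 = 4720 ≤ 4728; next would be 4867 > 4728)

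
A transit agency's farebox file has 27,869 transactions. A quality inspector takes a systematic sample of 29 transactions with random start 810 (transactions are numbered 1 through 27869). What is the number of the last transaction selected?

k = 27869/29 = 961
29th selection = r + (29−1)·k = 810 + 28×961 = 810 + 26908 = 27718

27718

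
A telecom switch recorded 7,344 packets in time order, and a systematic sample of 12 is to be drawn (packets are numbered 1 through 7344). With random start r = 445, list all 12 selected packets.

445, 1057, 1669, 2281, 2893, 3505, 4117, 4729, 5341, 5953, 6565, 7177

k = N/n = 7344/12 = 612
packet 1: 445
packet 2: 445 + 612 = 1057
packet 3: 1057 + 612 = 1669
packet 4: 1669 + 612 = 2281
packet 5: 2281 + 612 = 2893
packet 6: 2893 + 612 = 3505
packet 7: 3505 + 612 = 4117
packet 8: 4117 + 612 = 4729
packet 9: 4729 + 612 = 5341
packet 10: 5341 + 612 = 5953
packet 11: 5953 + 612 = 6565
packet 12: 6565 + 612 = 7177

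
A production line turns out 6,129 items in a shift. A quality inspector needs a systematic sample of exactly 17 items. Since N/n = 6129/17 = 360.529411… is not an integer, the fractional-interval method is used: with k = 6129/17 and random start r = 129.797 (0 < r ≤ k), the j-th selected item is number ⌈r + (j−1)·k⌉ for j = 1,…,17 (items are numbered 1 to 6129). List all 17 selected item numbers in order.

j=1: r + 0k = 129.797 → ⌈·⌉ = 130
j=2: r + 1k = 490.326411… → ⌈·⌉ = 491
j=3: r + 2k = 850.855823… → ⌈·⌉ = 851
j=4: r + 3k = 1211.385235… → ⌈·⌉ = 1212
j=5: r + 4k = 1571.914647… → ⌈·⌉ = 1572
j=6: r + 5k = 1932.444058… → ⌈·⌉ = 1933
j=7: r + 6k = 2292.973470… → ⌈·⌉ = 2293
j=8: r + 7k = 2653.502882… → ⌈·⌉ = 2654
j=9: r + 8k = 3014.032294… → ⌈·⌉ = 3015
j=10: r + 9k = 3374.561705… → ⌈·⌉ = 3375
j=11: r + 10k = 3735.091117… → ⌈·⌉ = 3736
j=12: r + 11k = 4095.620529… → ⌈·⌉ = 4096
j=13: r + 12k = 4456.149941… → ⌈·⌉ = 4457
j=14: r + 13k = 4816.679352… → ⌈·⌉ = 4817
j=15: r + 14k = 5177.208764… → ⌈·⌉ = 5178
j=16: r + 15k = 5537.738176… → ⌈·⌉ = 5538
j=17: r + 16k = 5898.267588… → ⌈·⌉ = 5899

130, 491, 851, 1212, 1572, 1933, 2293, 2654, 3015, 3375, 3736, 4096, 4457, 4817, 5178, 5538, 5899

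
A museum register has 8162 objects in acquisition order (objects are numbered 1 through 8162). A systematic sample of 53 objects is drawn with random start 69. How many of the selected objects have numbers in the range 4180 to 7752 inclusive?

k = 8162/53 = 154
First selection ≥ 4180: 69 + ⌈(4180−69)/154⌉·154 = 69 + 27×154 = 4227
Last selection ≤ 7752: 69 + ⌊(7752−69)/154⌋·154 = 69 + 49×154 = 7615
Count = 49 − 27 + 1 = 23

23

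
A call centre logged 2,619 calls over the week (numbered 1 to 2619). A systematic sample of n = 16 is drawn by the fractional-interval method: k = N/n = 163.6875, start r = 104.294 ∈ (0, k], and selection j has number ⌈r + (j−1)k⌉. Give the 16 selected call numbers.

105, 268, 432, 596, 760, 923, 1087, 1251, 1414, 1578, 1742, 1905, 2069, 2233, 2396, 2560

j=1: r + 0k = 104.294 → ⌈·⌉ = 105
j=2: r + 1k = 267.9815 → ⌈·⌉ = 268
j=3: r + 2k = 431.669 → ⌈·⌉ = 432
j=4: r + 3k = 595.3565 → ⌈·⌉ = 596
j=5: r + 4k = 759.044 → ⌈·⌉ = 760
j=6: r + 5k = 922.7315 → ⌈·⌉ = 923
j=7: r + 6k = 1086.419 → ⌈·⌉ = 1087
j=8: r + 7k = 1250.1065 → ⌈·⌉ = 1251
j=9: r + 8k = 1413.794 → ⌈·⌉ = 1414
j=10: r + 9k = 1577.4815 → ⌈·⌉ = 1578
j=11: r + 10k = 1741.169 → ⌈·⌉ = 1742
j=12: r + 11k = 1904.8565 → ⌈·⌉ = 1905
j=13: r + 12k = 2068.544 → ⌈·⌉ = 2069
j=14: r + 13k = 2232.2315 → ⌈·⌉ = 2233
j=15: r + 14k = 2395.919 → ⌈·⌉ = 2396
j=16: r + 15k = 2559.6065 → ⌈·⌉ = 2560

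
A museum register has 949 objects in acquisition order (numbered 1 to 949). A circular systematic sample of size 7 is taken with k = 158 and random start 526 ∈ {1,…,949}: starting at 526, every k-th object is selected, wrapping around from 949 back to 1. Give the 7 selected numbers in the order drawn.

Selection 1: 526
Selection 2: 526 + 158 = 684
Selection 3: 684 + 158 = 842
Selection 4: 842 + 158 = 1000 → 1000 − 949 = 51
Selection 5: 51 + 158 = 209
Selection 6: 209 + 158 = 367
Selection 7: 367 + 158 = 525

526, 684, 842, 51, 209, 367, 525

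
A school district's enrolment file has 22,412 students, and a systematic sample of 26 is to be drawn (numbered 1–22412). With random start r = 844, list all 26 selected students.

844, 1706, 2568, 3430, 4292, 5154, 6016, 6878, 7740, 8602, 9464, 10326, 11188, 12050, 12912, 13774, 14636, 15498, 16360, 17222, 18084, 18946, 19808, 20670, 21532, 22394

k = N/n = 22412/26 = 862
student 1: 844
student 2: 844 + 862 = 1706
student 3: 1706 + 862 = 2568
student 4: 2568 + 862 = 3430
student 5: 3430 + 862 = 4292
student 6: 4292 + 862 = 5154
student 7: 5154 + 862 = 6016
student 8: 6016 + 862 = 6878
student 9: 6878 + 862 = 7740
student 10: 7740 + 862 = 8602
student 11: 8602 + 862 = 9464
student 12: 9464 + 862 = 10326
student 13: 10326 + 862 = 11188
student 14: 11188 + 862 = 12050
student 15: 12050 + 862 = 12912
student 16: 12912 + 862 = 13774
student 17: 13774 + 862 = 14636
student 18: 14636 + 862 = 15498
student 19: 15498 + 862 = 16360
student 20: 16360 + 862 = 17222
student 21: 17222 + 862 = 18084
student 22: 18084 + 862 = 18946
student 23: 18946 + 862 = 19808
student 24: 19808 + 862 = 20670
student 25: 20670 + 862 = 21532
student 26: 21532 + 862 = 22394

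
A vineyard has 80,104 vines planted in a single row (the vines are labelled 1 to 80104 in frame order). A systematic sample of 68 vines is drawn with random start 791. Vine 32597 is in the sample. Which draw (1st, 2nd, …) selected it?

28

k = 80104/68 = 1178
position = (32597 − 791)/1178 + 1 = 31806/1178 + 1 = 27 + 1 = 28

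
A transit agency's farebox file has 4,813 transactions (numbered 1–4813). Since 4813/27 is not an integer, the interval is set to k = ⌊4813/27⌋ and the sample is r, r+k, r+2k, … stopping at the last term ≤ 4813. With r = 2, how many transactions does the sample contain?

28

k = ⌊4813/27⌋ = 178
Achieved size = ⌊(4813 − 2)/178⌋ + 1 = ⌊4811/178⌋ + 1 = 27 + 1 = 28
(last selection: 2 + 27×178 = 4808 ≤ 4813; next would be 4986 > 4813)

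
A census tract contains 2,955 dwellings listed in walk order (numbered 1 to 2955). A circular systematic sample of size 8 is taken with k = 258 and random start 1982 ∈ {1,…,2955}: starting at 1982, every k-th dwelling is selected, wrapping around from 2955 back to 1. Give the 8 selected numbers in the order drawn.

1982, 2240, 2498, 2756, 59, 317, 575, 833

Selection 1: 1982
Selection 2: 1982 + 258 = 2240
Selection 3: 2240 + 258 = 2498
Selection 4: 2498 + 258 = 2756
Selection 5: 2756 + 258 = 3014 → 3014 − 2955 = 59
Selection 6: 59 + 258 = 317
Selection 7: 317 + 258 = 575
Selection 8: 575 + 258 = 833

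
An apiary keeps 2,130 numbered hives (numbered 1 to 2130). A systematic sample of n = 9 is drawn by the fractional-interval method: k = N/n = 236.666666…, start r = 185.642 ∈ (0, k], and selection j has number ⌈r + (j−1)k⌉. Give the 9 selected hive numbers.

j=1: r + 0k = 185.642 → ⌈·⌉ = 186
j=2: r + 1k = 422.308666… → ⌈·⌉ = 423
j=3: r + 2k = 658.975333… → ⌈·⌉ = 659
j=4: r + 3k = 895.642 → ⌈·⌉ = 896
j=5: r + 4k = 1132.308666… → ⌈·⌉ = 1133
j=6: r + 5k = 1368.975333… → ⌈·⌉ = 1369
j=7: r + 6k = 1605.642 → ⌈·⌉ = 1606
j=8: r + 7k = 1842.308666… → ⌈·⌉ = 1843
j=9: r + 8k = 2078.975333… → ⌈·⌉ = 2079

186, 423, 659, 896, 1133, 1369, 1606, 1843, 2079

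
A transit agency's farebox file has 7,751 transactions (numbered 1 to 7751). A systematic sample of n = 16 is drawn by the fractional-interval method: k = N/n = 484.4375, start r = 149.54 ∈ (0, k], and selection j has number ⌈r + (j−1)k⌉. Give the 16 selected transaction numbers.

j=1: r + 0k = 149.54 → ⌈·⌉ = 150
j=2: r + 1k = 633.9775 → ⌈·⌉ = 634
j=3: r + 2k = 1118.415 → ⌈·⌉ = 1119
j=4: r + 3k = 1602.8525 → ⌈·⌉ = 1603
j=5: r + 4k = 2087.29 → ⌈·⌉ = 2088
j=6: r + 5k = 2571.7275 → ⌈·⌉ = 2572
j=7: r + 6k = 3056.165 → ⌈·⌉ = 3057
j=8: r + 7k = 3540.6025 → ⌈·⌉ = 3541
j=9: r + 8k = 4025.04 → ⌈·⌉ = 4026
j=10: r + 9k = 4509.4775 → ⌈·⌉ = 4510
j=11: r + 10k = 4993.915 → ⌈·⌉ = 4994
j=12: r + 11k = 5478.3525 → ⌈·⌉ = 5479
j=13: r + 12k = 5962.79 → ⌈·⌉ = 5963
j=14: r + 13k = 6447.2275 → ⌈·⌉ = 6448
j=15: r + 14k = 6931.665 → ⌈·⌉ = 6932
j=16: r + 15k = 7416.1025 → ⌈·⌉ = 7417

150, 634, 1119, 1603, 2088, 2572, 3057, 3541, 4026, 4510, 4994, 5479, 5963, 6448, 6932, 7417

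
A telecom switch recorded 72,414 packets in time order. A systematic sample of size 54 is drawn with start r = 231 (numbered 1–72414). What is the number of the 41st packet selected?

k = 72414/54 = 1341
41st selection = r + (41−1)·k = 231 + 40×1341 = 231 + 53640 = 53871

53871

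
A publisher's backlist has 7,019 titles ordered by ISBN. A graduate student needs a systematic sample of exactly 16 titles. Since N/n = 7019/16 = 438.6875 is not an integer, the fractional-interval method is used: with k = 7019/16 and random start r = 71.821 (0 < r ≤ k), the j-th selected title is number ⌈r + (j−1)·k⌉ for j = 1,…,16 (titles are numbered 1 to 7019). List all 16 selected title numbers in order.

72, 511, 950, 1388, 1827, 2266, 2704, 3143, 3582, 4021, 4459, 4898, 5337, 5775, 6214, 6653

j=1: r + 0k = 71.821 → ⌈·⌉ = 72
j=2: r + 1k = 510.5085 → ⌈·⌉ = 511
j=3: r + 2k = 949.196 → ⌈·⌉ = 950
j=4: r + 3k = 1387.8835 → ⌈·⌉ = 1388
j=5: r + 4k = 1826.571 → ⌈·⌉ = 1827
j=6: r + 5k = 2265.2585 → ⌈·⌉ = 2266
j=7: r + 6k = 2703.946 → ⌈·⌉ = 2704
j=8: r + 7k = 3142.6335 → ⌈·⌉ = 3143
j=9: r + 8k = 3581.321 → ⌈·⌉ = 3582
j=10: r + 9k = 4020.0085 → ⌈·⌉ = 4021
j=11: r + 10k = 4458.696 → ⌈·⌉ = 4459
j=12: r + 11k = 4897.3835 → ⌈·⌉ = 4898
j=13: r + 12k = 5336.071 → ⌈·⌉ = 5337
j=14: r + 13k = 5774.7585 → ⌈·⌉ = 5775
j=15: r + 14k = 6213.446 → ⌈·⌉ = 6214
j=16: r + 15k = 6652.1335 → ⌈·⌉ = 6653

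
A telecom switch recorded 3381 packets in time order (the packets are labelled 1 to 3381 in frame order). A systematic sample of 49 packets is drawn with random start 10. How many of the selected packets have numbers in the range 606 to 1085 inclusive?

7

k = 3381/49 = 69
First selection ≥ 606: 10 + ⌈(606−10)/69⌉·69 = 10 + 9×69 = 631
Last selection ≤ 1085: 10 + ⌊(1085−10)/69⌋·69 = 10 + 15×69 = 1045
Count = 15 − 9 + 1 = 7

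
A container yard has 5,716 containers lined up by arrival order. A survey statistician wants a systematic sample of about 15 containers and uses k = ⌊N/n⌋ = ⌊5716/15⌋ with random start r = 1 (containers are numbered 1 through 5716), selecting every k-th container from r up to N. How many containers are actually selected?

16

k = ⌊5716/15⌋ = 381
Achieved size = ⌊(5716 − 1)/381⌋ + 1 = ⌊5715/381⌋ + 1 = 15 + 1 = 16
(last selection: 1 + 15×381 = 5716 ≤ 5716; next would be 6097 > 5716)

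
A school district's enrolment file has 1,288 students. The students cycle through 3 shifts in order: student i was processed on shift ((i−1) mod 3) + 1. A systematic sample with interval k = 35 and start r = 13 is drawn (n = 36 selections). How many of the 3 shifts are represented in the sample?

3

Consecutive selections differ by k = 35, so their shift numbers differ by 35 mod 3 = 2.
gcd(35, 3) = 1, so the sample visits 3/1 = 3 distinct residues mod 3.
Start 13 is shift 1; the shifts hit are 1, 2, 3.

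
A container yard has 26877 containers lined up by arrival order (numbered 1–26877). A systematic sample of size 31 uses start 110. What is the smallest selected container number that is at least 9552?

9647

k = 26877/31 = 867
Steps past start: ⌈(9552 − 110)/867⌉ = ⌈9442/867⌉ = 11
Selected container: 110 + 11×867 = 9647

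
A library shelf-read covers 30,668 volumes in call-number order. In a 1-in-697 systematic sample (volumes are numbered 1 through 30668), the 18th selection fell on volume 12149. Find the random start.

k = 697
r = 12149 − (18−1)×697 = 12149 − 11849 = 300

300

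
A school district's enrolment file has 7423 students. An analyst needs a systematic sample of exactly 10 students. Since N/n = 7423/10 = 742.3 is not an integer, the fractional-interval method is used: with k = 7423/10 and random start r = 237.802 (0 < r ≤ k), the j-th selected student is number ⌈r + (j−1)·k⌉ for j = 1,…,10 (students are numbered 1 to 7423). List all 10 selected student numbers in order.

238, 981, 1723, 2465, 3208, 3950, 4692, 5434, 6177, 6919

j=1: r + 0k = 237.802 → ⌈·⌉ = 238
j=2: r + 1k = 980.102 → ⌈·⌉ = 981
j=3: r + 2k = 1722.402 → ⌈·⌉ = 1723
j=4: r + 3k = 2464.702 → ⌈·⌉ = 2465
j=5: r + 4k = 3207.002 → ⌈·⌉ = 3208
j=6: r + 5k = 3949.302 → ⌈·⌉ = 3950
j=7: r + 6k = 4691.602 → ⌈·⌉ = 4692
j=8: r + 7k = 5433.902 → ⌈·⌉ = 5434
j=9: r + 8k = 6176.202 → ⌈·⌉ = 6177
j=10: r + 9k = 6918.502 → ⌈·⌉ = 6919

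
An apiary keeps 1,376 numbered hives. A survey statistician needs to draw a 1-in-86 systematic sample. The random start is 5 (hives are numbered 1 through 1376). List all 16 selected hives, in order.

hive 1: 5
hive 2: 5 + 86 = 91
hive 3: 91 + 86 = 177
hive 4: 177 + 86 = 263
hive 5: 263 + 86 = 349
hive 6: 349 + 86 = 435
hive 7: 435 + 86 = 521
hive 8: 521 + 86 = 607
hive 9: 607 + 86 = 693
hive 10: 693 + 86 = 779
hive 11: 779 + 86 = 865
hive 12: 865 + 86 = 951
hive 13: 951 + 86 = 1037
hive 14: 1037 + 86 = 1123
hive 15: 1123 + 86 = 1209
hive 16: 1209 + 86 = 1295

5, 91, 177, 263, 349, 435, 521, 607, 693, 779, 865, 951, 1037, 1123, 1209, 1295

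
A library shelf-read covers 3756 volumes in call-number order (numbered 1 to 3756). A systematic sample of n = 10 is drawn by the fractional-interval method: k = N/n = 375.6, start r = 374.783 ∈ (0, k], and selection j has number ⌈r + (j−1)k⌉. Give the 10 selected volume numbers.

j=1: r + 0k = 374.783 → ⌈·⌉ = 375
j=2: r + 1k = 750.383 → ⌈·⌉ = 751
j=3: r + 2k = 1125.983 → ⌈·⌉ = 1126
j=4: r + 3k = 1501.583 → ⌈·⌉ = 1502
j=5: r + 4k = 1877.183 → ⌈·⌉ = 1878
j=6: r + 5k = 2252.783 → ⌈·⌉ = 2253
j=7: r + 6k = 2628.383 → ⌈·⌉ = 2629
j=8: r + 7k = 3003.983 → ⌈·⌉ = 3004
j=9: r + 8k = 3379.583 → ⌈·⌉ = 3380
j=10: r + 9k = 3755.183 → ⌈·⌉ = 3756

375, 751, 1126, 1502, 1878, 2253, 2629, 3004, 3380, 3756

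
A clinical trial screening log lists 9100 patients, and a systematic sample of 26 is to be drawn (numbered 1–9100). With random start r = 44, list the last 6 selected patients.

7044, 7394, 7744, 8094, 8444, 8794

k = N/n = 9100/26 = 350
21st selection = 44 + 20×350 = 7044
22nd: 7044 + 350 = 7394
23rd: 7394 + 350 = 7744
24th: 7744 + 350 = 8094
25th: 8094 + 350 = 8444
26th: 8444 + 350 = 8794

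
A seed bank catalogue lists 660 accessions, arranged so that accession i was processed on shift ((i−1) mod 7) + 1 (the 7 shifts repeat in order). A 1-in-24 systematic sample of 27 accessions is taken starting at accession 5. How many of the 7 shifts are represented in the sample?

Consecutive selections differ by k = 24, so their shift numbers differ by 24 mod 7 = 3.
gcd(24, 7) = 1, so the sample visits 7/1 = 7 distinct residues mod 7.
Start 5 is shift 5; the shifts hit are 1, 2, 3, 4, 5, 6, 7.

7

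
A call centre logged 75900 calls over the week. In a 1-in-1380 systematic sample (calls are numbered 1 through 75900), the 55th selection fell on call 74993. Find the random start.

k = 1380
r = 74993 − (55−1)×1380 = 74993 − 74520 = 473

473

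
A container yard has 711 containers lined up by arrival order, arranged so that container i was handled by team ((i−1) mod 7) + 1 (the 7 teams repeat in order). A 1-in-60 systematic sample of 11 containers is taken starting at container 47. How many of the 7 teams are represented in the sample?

Consecutive selections differ by k = 60, so their team numbers differ by 60 mod 7 = 4.
gcd(60, 7) = 1, so the sample visits 7/1 = 7 distinct residues mod 7.
Start 47 is team 5; the teams hit are 1, 2, 3, 4, 5, 6, 7.

7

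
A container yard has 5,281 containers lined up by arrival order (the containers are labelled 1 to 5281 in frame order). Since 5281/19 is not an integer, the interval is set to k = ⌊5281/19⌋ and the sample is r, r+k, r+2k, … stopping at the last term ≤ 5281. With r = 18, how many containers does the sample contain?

k = ⌊5281/19⌋ = 277
Achieved size = ⌊(5281 − 18)/277⌋ + 1 = ⌊5263/277⌋ + 1 = 19 + 1 = 20
(last selection: 18 + 19×277 = 5281 ≤ 5281; next would be 5558 > 5281)

20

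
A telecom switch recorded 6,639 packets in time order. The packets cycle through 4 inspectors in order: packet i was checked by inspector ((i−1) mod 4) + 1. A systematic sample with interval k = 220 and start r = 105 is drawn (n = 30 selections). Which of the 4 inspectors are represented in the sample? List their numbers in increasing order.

Consecutive selections differ by k = 220, so their inspector numbers differ by 220 mod 4 = 0.
gcd(220, 4) = 4, so the sample visits 4/4 = 1 distinct residues mod 4.
Start 105 is inspector 1; the inspectors hit are 1.

1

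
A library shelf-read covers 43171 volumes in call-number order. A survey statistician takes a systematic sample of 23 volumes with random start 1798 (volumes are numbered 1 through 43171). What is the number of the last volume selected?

k = 43171/23 = 1877
23rd selection = r + (23−1)·k = 1798 + 22×1877 = 1798 + 41294 = 43092

43092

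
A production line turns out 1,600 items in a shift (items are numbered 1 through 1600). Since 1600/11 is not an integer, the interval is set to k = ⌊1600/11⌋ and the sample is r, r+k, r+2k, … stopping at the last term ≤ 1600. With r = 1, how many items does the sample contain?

k = ⌊1600/11⌋ = 145
Achieved size = ⌊(1600 − 1)/145⌋ + 1 = ⌊1599/145⌋ + 1 = 11 + 1 = 12
(last selection: 1 + 11×145 = 1596 ≤ 1600; next would be 1741 > 1600)

12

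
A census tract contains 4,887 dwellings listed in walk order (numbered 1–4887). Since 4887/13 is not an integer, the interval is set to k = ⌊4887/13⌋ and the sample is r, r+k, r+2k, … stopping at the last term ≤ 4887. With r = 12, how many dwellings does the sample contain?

k = ⌊4887/13⌋ = 375
Achieved size = ⌊(4887 − 12)/375⌋ + 1 = ⌊4875/375⌋ + 1 = 13 + 1 = 14
(last selection: 12 + 13×375 = 4887 ≤ 4887; next would be 5262 > 4887)

14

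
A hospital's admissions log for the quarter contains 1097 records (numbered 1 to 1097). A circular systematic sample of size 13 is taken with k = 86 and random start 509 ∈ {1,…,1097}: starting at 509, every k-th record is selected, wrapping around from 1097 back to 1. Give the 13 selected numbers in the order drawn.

Selection 1: 509
Selection 2: 509 + 86 = 595
Selection 3: 595 + 86 = 681
Selection 4: 681 + 86 = 767
Selection 5: 767 + 86 = 853
Selection 6: 853 + 86 = 939
Selection 7: 939 + 86 = 1025
Selection 8: 1025 + 86 = 1111 → 1111 − 1097 = 14
Selection 9: 14 + 86 = 100
Selection 10: 100 + 86 = 186
Selection 11: 186 + 86 = 272
Selection 12: 272 + 86 = 358
Selection 13: 358 + 86 = 444

509, 595, 681, 767, 853, 939, 1025, 14, 100, 186, 272, 358, 444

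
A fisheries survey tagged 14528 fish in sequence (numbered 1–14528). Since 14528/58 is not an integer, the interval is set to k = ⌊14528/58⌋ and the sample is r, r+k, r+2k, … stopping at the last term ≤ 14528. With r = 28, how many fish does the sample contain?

k = ⌊14528/58⌋ = 250
Achieved size = ⌊(14528 − 28)/250⌋ + 1 = ⌊14500/250⌋ + 1 = 58 + 1 = 59
(last selection: 28 + 58×250 = 14528 ≤ 14528; next would be 14778 > 14528)

59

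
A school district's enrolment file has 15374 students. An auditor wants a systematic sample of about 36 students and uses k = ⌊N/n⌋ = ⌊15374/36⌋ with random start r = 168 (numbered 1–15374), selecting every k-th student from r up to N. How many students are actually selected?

36

k = ⌊15374/36⌋ = 427
Achieved size = ⌊(15374 − 168)/427⌋ + 1 = ⌊15206/427⌋ + 1 = 35 + 1 = 36
(last selection: 168 + 35×427 = 15113 ≤ 15374; next would be 15540 > 15374)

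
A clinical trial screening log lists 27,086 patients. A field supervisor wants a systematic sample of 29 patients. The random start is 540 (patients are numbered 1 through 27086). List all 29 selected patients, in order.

540, 1474, 2408, 3342, 4276, 5210, 6144, 7078, 8012, 8946, 9880, 10814, 11748, 12682, 13616, 14550, 15484, 16418, 17352, 18286, 19220, 20154, 21088, 22022, 22956, 23890, 24824, 25758, 26692

k = N/n = 27086/29 = 934
patient 1: 540
patient 2: 540 + 934 = 1474
patient 3: 1474 + 934 = 2408
patient 4: 2408 + 934 = 3342
patient 5: 3342 + 934 = 4276
patient 6: 4276 + 934 = 5210
patient 7: 5210 + 934 = 6144
patient 8: 6144 + 934 = 7078
patient 9: 7078 + 934 = 8012
patient 10: 8012 + 934 = 8946
patient 11: 8946 + 934 = 9880
patient 12: 9880 + 934 = 10814
patient 13: 10814 + 934 = 11748
patient 14: 11748 + 934 = 12682
patient 15: 12682 + 934 = 13616
patient 16: 13616 + 934 = 14550
patient 17: 14550 + 934 = 15484
patient 18: 15484 + 934 = 16418
patient 19: 16418 + 934 = 17352
patient 20: 17352 + 934 = 18286
patient 21: 18286 + 934 = 19220
patient 22: 19220 + 934 = 20154
patient 23: 20154 + 934 = 21088
patient 24: 21088 + 934 = 22022
patient 25: 22022 + 934 = 22956
patient 26: 22956 + 934 = 23890
patient 27: 23890 + 934 = 24824
patient 28: 24824 + 934 = 25758
patient 29: 25758 + 934 = 26692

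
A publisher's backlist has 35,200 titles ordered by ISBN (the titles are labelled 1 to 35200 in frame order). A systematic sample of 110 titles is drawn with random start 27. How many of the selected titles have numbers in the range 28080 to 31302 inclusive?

10

k = 35200/110 = 320
First selection ≥ 28080: 27 + ⌈(28080−27)/320⌉·320 = 27 + 88×320 = 28187
Last selection ≤ 31302: 27 + ⌊(31302−27)/320⌋·320 = 27 + 97×320 = 31067
Count = 97 − 88 + 1 = 10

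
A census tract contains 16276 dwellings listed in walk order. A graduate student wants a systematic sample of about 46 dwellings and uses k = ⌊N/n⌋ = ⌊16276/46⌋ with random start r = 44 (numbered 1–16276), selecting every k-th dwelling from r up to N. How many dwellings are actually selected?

46

k = ⌊16276/46⌋ = 353
Achieved size = ⌊(16276 − 44)/353⌋ + 1 = ⌊16232/353⌋ + 1 = 45 + 1 = 46
(last selection: 44 + 45×353 = 15929 ≤ 16276; next would be 16282 > 16276)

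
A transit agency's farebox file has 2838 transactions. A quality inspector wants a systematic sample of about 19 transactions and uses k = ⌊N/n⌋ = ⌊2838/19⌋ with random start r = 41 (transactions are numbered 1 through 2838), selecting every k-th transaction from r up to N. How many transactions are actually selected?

19

k = ⌊2838/19⌋ = 149
Achieved size = ⌊(2838 − 41)/149⌋ + 1 = ⌊2797/149⌋ + 1 = 18 + 1 = 19
(last selection: 41 + 18×149 = 2723 ≤ 2838; next would be 2872 > 2838)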